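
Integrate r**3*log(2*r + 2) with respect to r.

r**4*log(2*r + 2)/4 - r**4/16 + r**3/12 - r**2/8 + r/4 - log(r + 1)/4 + C

Use integration by parts with u = log(2*r + 2), dv = r**3 dr.
Then du = 2/(2*r + 2) dr and v = r**4/4.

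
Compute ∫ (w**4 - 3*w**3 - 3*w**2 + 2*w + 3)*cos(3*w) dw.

Use integration by parts with u = w**4 - 3*w**3 - 3*w**2 + 2*w + 3, dv = cos(3*w) dw, so v = sin(3*w)/3.
Apply parts 4 times (tabular method): alternate signs, differentiate u down to 0, integrate dv up.

w**4*sin(3*w)/3 - w**3*sin(3*w) + 4*w**3*cos(3*w)/9 - 13*w**2*sin(3*w)/9 - w**2*cos(3*w) + 4*w*sin(3*w)/3 - 26*w*cos(3*w)/27 + 107*sin(3*w)/81 + 4*cos(3*w)/9 + C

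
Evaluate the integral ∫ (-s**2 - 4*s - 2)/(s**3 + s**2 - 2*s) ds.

log(s) - 7*log(s - 1)/3 + log(s + 2)/3 + C

Factor the denominator: s*(s - 1)*(s + 2).
Partial-fraction decomposition: 1/(3*(s + 2)) - 7/(3*(s - 1)) + 1/s.
Integrate each term: A/(s−a) contributes A·log|s−a|.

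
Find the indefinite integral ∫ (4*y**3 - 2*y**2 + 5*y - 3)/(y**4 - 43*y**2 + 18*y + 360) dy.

59*log(y - 5)/11 - 241*log(y - 4)/70 - 6*log(y + 3)/7 + 323*log(y + 6)/110 + C

Factor the denominator: (y - 5)*(y - 4)*(y + 3)*(y + 6).
Partial-fraction decomposition: 323/(110*(y + 6)) - 6/(7*(y + 3)) - 241/(70*(y - 4)) + 59/(11*(y - 5)).
Integrate each term: A/(y−a) contributes A·log|y−a|.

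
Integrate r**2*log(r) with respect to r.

r**3*log(r)/3 - r**3/9 + C

Use integration by parts with u = log(r), dv = r**2 dr.
Then du = 1/r dr and v = r**3/3.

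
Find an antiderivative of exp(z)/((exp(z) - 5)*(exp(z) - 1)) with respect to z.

Let u = e^z, du = e^z dz.
The integral becomes ∫ du/((u-5)(u-1)); decompose into partial fractions.

log(exp(z) - 5)/4 - log(exp(z) - 1)/4 + C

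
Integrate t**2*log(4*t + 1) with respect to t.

t**3*log(4*t + 1)/3 - t**3/9 + t**2/24 - t/48 + log(4*t + 1)/192 + C

Use integration by parts with u = log(4*t + 1), dv = t**2 dt.
Then du = 4/(4*t + 1) dt and v = t**3/3.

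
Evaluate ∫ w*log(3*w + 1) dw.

w**2*log(3*w + 1)/2 - w**2/4 + w/6 - log(3*w + 1)/18 + C

Use integration by parts with u = log(3*w + 1), dv = w dw.
Then du = 3/(3*w + 1) dw and v = w**2/2.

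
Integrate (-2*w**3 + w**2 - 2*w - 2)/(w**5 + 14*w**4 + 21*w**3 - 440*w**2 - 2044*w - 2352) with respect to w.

-41*log(w - 6)/1352 - 11*log(w + 2)/200 + 5*log(w + 4)/6 - 9481*log(w + 7)/12675 + 249/(65*w + 455) + C

Factor the denominator: (w - 6)*(w + 2)*(w + 4)*(w + 7)**2.
Partial-fraction decomposition: -9481/(12675*(w + 7)) - 249/(65*(w + 7)**2) + 5/(6*(w + 4)) - 11/(200*(w + 2)) - 41/(1352*(w - 6)).
Integrate each term; A/(w−a) gives A·log|w−a|; A/(w−a)² gives −A/(w−a).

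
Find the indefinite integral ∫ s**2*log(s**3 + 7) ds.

s**3*log(s**3 + 7)/3 - s**3/3 + 7*log(s**3 + 7)/3 + C

Let u = s**3 + 7, so du = (3*s**2) ds.
The integral becomes (1/3)·∫ log(u) du; integrate by parts with u′=log(u), dv′=du.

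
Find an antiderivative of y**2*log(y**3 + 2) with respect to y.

y**3*log(y**3 + 2)/3 - y**3/3 + 2*log(y**3 + 2)/3 + C

Let u = y**3 + 2, so du = (3*y**2) dy.
The integral becomes (1/3)·∫ log(u) du; integrate by parts with u′=log(u), dv′=du.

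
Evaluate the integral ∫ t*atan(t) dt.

t**2*atan(t)/2 - t/2 + atan(t)/2 + C

Use integration by parts with u = arctan(t), dv = t dt.
Then du = 1/(t**2 + 1) dt.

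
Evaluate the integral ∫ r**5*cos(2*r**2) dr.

Let u = r², du = 2r dr; rewrite as (1/2)∫ u^2·cos(2u) du.
Now integrate by parts 2 times.

r**4*sin(2*r**2)/4 + r**2*cos(2*r**2)/4 - sin(2*r**2)/8 + C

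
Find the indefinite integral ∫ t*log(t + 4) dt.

Use integration by parts with u = log(t + 4), dv = t dt.
Then du = 1/(t + 4) dt and v = t**2/2.

t**2*log(t + 4)/2 - t**2/4 + 2*t - 8*log(t + 4) + C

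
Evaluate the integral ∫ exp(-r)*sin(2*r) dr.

-exp(-r)*sin(2*r)/5 - 2*exp(-r)*cos(2*r)/5 + C

Let I denote the integral. Integrate by parts with u = sin(2*r), dv = exp(-r) dr, so v = -exp(-r): I = -exp(-r)*sin(2*r) + 2·∫ exp(-r)*cos(2*r) dr.
Apply parts again with u = cos(2*r), dv = exp(-r) dr: ∫ exp(-r)*cos(2*r) dr = -exp(-r)*cos(2*r) − 2·I. Substituting back brings back I: I = -exp(-r)*sin(2*r) - 2*exp(-r)*cos(2*r) − 4·I.
Solving for I: (1 + 4)·I equals the remaining terms, so I = (1/5)·(-exp(-r)*sin(2*r) - 2*exp(-r)*cos(2*r)).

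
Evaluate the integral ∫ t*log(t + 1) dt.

Use integration by parts with u = log(t + 1), dv = t dt.
Then du = 1/(t + 1) dt and v = t**2/2.

t**2*log(t + 1)/2 - t**2/4 + t/2 - log(t + 1)/2 + C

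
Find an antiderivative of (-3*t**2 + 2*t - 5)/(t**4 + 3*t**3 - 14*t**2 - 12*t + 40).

-137*log(t - 2)/784 - 7*log(t + 2)/16 + 30*log(t + 5)/49 + 13/(28*t - 56) + C

Factor the denominator: (t - 2)**2*(t + 2)*(t + 5).
Partial-fraction decomposition: 30/(49*(t + 5)) - 7/(16*(t + 2)) - 137/(784*(t - 2)) - 13/(28*(t - 2)**2).
Integrate each term; A/(t−a) gives A·log|t−a|; A/(t−a)² gives −A/(t−a).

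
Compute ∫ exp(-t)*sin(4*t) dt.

-exp(-t)*sin(4*t)/17 - 4*exp(-t)*cos(4*t)/17 + C

Let I denote the integral. Integrate by parts with u = sin(4*t), dv = exp(-t) dt, so v = -exp(-t): I = -exp(-t)*sin(4*t) + 4·∫ exp(-t)*cos(4*t) dt.
Apply parts again with u = cos(4*t), dv = exp(-t) dt: ∫ exp(-t)*cos(4*t) dt = -exp(-t)*cos(4*t) − 4·I. Substituting back brings back I: I = -exp(-t)*sin(4*t) - 4*exp(-t)*cos(4*t) − 16·I.
Solving for I: (1 + 16)·I equals the remaining terms, so I = (1/17)·(-exp(-t)*sin(4*t) - 4*exp(-t)*cos(4*t)).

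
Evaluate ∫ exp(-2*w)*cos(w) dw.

Let I denote the integral. Integrate by parts with u = cos(w), dv = exp(-2*w) dw, so v = -exp(-2*w)/2: I = -exp(-2*w)*cos(w)/2 − (1/2)·∫ exp(-2*w)*sin(w) dw.
Apply parts again with u = sin(w), dv = exp(-2*w) dw: ∫ exp(-2*w)*sin(w) dw = -exp(-2*w)*sin(w)/2 + (1/2)·I. Substituting back brings back I: I = exp(-2*w)*sin(w)/4 - exp(-2*w)*cos(w)/2 − (1/4)·I.
Solving for I: (1 + 1/4)·I equals the remaining terms, so I = (4/5)·(exp(-2*w)*sin(w)/4 - exp(-2*w)*cos(w)/2).

exp(-2*w)*sin(w)/5 - 2*exp(-2*w)*cos(w)/5 + C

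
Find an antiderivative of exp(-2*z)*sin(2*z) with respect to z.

-exp(-2*z)*sin(2*z)/4 - exp(-2*z)*cos(2*z)/4 + C

Let I denote the integral. Integrate by parts with u = sin(2*z), dv = exp(-2*z) dz, so v = -exp(-2*z)/2: I = -exp(-2*z)*sin(2*z)/2 + ∫ exp(-2*z)*cos(2*z) dz.
Apply parts again with u = cos(2*z), dv = exp(-2*z) dz: ∫ exp(-2*z)*cos(2*z) dz = -exp(-2*z)*cos(2*z)/2 − I. Substituting back brings back I: I = -exp(-2*z)*sin(2*z)/2 - exp(-2*z)*cos(2*z)/2 − I.
Solving for I: (1 + 1)·I equals the remaining terms, so I = (1/2)·(-exp(-2*z)*sin(2*z)/2 - exp(-2*z)*cos(2*z)/2).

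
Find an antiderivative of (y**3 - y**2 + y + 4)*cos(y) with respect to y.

Use integration by parts with u = y**3 - y**2 + y + 4, dv = cos(y) dy, so v = sin(y).
Apply parts 3 times (tabular method): alternate signs, differentiate u down to 0, integrate dv up.

y**3*sin(y) - y**2*sin(y) + 3*y**2*cos(y) - 5*y*sin(y) - 2*y*cos(y) + 6*sin(y) - 5*cos(y) + C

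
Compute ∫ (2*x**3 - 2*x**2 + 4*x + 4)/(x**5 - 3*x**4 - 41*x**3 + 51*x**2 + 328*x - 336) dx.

Factor the denominator: (x - 7)*(x - 3)*(x - 1)*(x + 4)**2.
Partial-fraction decomposition: -15936/(148225*(x + 4)) + 172/(385*(x + 4)**2) + 2/(75*(x - 1)) - 13/(98*(x - 3)) + 155/(726*(x - 7)).
Integrate each term; A/(x−a) gives A·log|x−a|; A/(x−a)² gives −A/(x−a).

155*log(x - 7)/726 - 13*log(x - 3)/98 + 2*log(x - 1)/75 - 15936*log(x + 4)/148225 - 172/(385*x + 1540) + C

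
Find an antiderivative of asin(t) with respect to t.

Use integration by parts with u = arcsin(t), dv = dt.
Then du = 1/sqrt(-t**2 + 1) dt.

t*asin(t) + sqrt(-t**2 + 1) + C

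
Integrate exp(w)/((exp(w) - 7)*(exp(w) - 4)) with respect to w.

log(exp(w) - 7)/3 - log(exp(w) - 4)/3 + C

Let u = e^w, du = e^w dw.
The integral becomes ∫ du/((u-4)(u-7)); decompose into partial fractions.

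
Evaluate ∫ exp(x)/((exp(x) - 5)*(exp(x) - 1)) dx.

log(exp(x) - 5)/4 - log(exp(x) - 1)/4 + C

Let u = e^x, du = e^x dx.
The integral becomes ∫ du/((u-1)(u-5)); decompose into partial fractions.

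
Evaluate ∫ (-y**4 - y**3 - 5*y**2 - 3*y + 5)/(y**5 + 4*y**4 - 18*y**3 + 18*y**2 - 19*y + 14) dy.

-log(y - 2) + 5*log(y - 1)/16 - 253*log(y + 7)/400 + 4*log(y**2 + 1)/25 + 13*atan(y)/50 + C

Factor the denominator: (y - 2)*(y - 1)*(y + 7)*(y**2 + 1).
Partial-fraction decomposition: (16*y + 13)/(50*(y**2 + 1)) - 253/(400*(y + 7)) + 5/(16*(y - 1)) - 1/(y - 2).
Integrate each term; A/(y−a) gives A·log|y−a|; the (By+D)/(y²+p²) term gives a log and an atan.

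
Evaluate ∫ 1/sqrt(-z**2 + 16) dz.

asin(z/4) + C

Substitute z = 4·sin(θ), so dz = 4·cos(θ) dθ and the radical becomes sqrt(-z**2 + 16) = 4·cos(θ) by the Pythagorean identity.
Integrate the resulting trig expression in θ, then back-substitute θ = asin(z/4), sin(θ) = z/4, cos(θ) = sqrt(-z**2 + 16)/4 (absorbing any constant into C).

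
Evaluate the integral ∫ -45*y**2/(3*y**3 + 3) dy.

-5*log(3*y**3 + 3) + C

Let u = 3*y**3 + 3, so du = (9*y**2) dy.
Rewriting, the integral becomes -5·∫ 1/u du = -5·log(u).
Substituting back, u = 3*y**3 + 3.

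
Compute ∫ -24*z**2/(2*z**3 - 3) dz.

Let u = 2*z**3 - 3, so du = (6*z**2) dz.
Rewriting, the integral becomes -4·∫ 1/u du = -4·log(u).
Substituting back, u = 2*z**3 - 3.

-4*log(2*z**3 - 3) + C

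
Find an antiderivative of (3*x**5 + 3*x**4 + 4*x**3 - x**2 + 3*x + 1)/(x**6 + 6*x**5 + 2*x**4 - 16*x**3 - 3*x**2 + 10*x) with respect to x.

Factor the denominator: x*(x - 1)**2*(x + 1)*(x + 2)*(x + 5).
Partial-fraction decomposition: 8039/(2160*(x + 5)) - 89/(54*(x + 2)) + 7/(16*(x + 1)) + 7/(18*(x - 1)) + 13/(36*(x - 1)**2) + 1/(10*x).
Integrate each term; A/(x−a) gives A·log|x−a|; A/(x−a)² gives −A/(x−a).

log(x)/10 + 7*log(x - 1)/18 + 7*log(x + 1)/16 - 89*log(x + 2)/54 + 8039*log(x + 5)/2160 - 13/(36*x - 36) + C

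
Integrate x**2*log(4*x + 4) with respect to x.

x**3*log(4*x + 4)/3 - x**3/9 + x**2/6 - x/3 + log(x + 1)/3 + C

Use integration by parts with u = log(4*x + 4), dv = x**2 dx.
Then du = 4/(4*x + 4) dx and v = x**3/3.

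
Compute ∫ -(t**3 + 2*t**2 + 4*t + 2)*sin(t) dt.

Use integration by parts with u = t**3 + 2*t**2 + 4*t + 2, dv = -sin(t) dt, so v = cos(t).
Apply parts 3 times (tabular method): alternate signs, differentiate u down to 0, integrate dv up.

t**3*cos(t) - 3*t**2*sin(t) + 2*t**2*cos(t) - 4*t*sin(t) - 2*t*cos(t) + 2*sin(t) - 2*cos(t) + C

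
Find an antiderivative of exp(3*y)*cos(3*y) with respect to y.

Let I denote the integral. Integrate by parts with u = cos(3*y), dv = exp(3*y) dy, so v = exp(3*y)/3: I = exp(3*y)*cos(3*y)/3 + ∫ exp(3*y)*sin(3*y) dy.
Apply parts again with u = sin(3*y), dv = exp(3*y) dy: ∫ exp(3*y)*sin(3*y) dy = exp(3*y)*sin(3*y)/3 − I. Substituting back brings back I: I = exp(3*y)*sin(3*y)/3 + exp(3*y)*cos(3*y)/3 − I.
Solving for I: (1 + 1)·I equals the remaining terms, so I = (1/2)·(exp(3*y)*sin(3*y)/3 + exp(3*y)*cos(3*y)/3).

exp(3*y)*sin(3*y)/6 + exp(3*y)*cos(3*y)/6 + C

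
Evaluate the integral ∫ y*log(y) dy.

Use integration by parts with u = log(y), dv = y dy.
Then du = 1/y dy and v = y**2/2.

y**2*log(y)/2 - y**2/4 + C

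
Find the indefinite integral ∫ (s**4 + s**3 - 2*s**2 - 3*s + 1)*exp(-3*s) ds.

(-27*s**4 - 63*s**3 - 9*s**2 + 75*s - 2)*exp(-3*s)/81 + C

Use integration by parts with u = s**4 + s**3 - 2*s**2 - 3*s + 1, dv = exp(-3*s) ds, so v = -exp(-3*s)/3.
Apply parts 4 times (tabular method): alternate signs, differentiate u down to 0, integrate dv up.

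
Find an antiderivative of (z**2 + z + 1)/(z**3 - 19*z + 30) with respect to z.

Factor the denominator: (z - 3)*(z - 2)*(z + 5).
Partial-fraction decomposition: 3/(8*(z + 5)) - 1/(z - 2) + 13/(8*(z - 3)).
Integrate each term: A/(z−a) contributes A·log|z−a|.

13*log(z - 3)/8 - log(z - 2) + 3*log(z + 5)/8 + C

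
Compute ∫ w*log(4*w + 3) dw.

w**2*log(4*w + 3)/2 - w**2/4 + 3*w/8 - 9*log(4*w + 3)/32 + C

Use integration by parts with u = log(4*w + 3), dv = w dw.
Then du = 4/(4*w + 3) dw and v = w**2/2.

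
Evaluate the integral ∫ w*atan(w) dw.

Use integration by parts with u = arctan(w), dv = w dw.
Then du = 1/(w**2 + 1) dw.

w**2*atan(w)/2 - w/2 + atan(w)/2 + C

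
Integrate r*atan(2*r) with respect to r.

Use integration by parts with u = arctan(2*r), dv = r dr.
Then du = 2/(4*r**2 + 1) dr.

r**2*atan(2*r)/2 - r/4 + atan(2*r)/8 + C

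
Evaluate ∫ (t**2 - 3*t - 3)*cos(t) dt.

Use integration by parts with u = t**2 - 3*t - 3, dv = cos(t) dt, so v = sin(t).
Apply parts 2 times (tabular method): alternate signs, differentiate u down to 0, integrate dv up.

t**2*sin(t) - 3*t*sin(t) + 2*t*cos(t) - 5*sin(t) - 3*cos(t) + C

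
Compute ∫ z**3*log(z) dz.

Use integration by parts with u = log(z), dv = z**3 dz.
Then du = 1/z dz and v = z**4/4.

z**4*log(z)/4 - z**4/16 + C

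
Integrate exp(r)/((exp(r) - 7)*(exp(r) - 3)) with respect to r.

Let u = e^r, du = e^r dr.
The integral becomes ∫ du/((u-7)(u-3)); decompose into partial fractions.

log(exp(r) - 7)/4 - log(exp(r) - 3)/4 + C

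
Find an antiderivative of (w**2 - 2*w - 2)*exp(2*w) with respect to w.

Use integration by parts with u = w**2 - 2*w - 2, dv = exp(2*w) dw, so v = exp(2*w)/2.
Apply parts 2 times (tabular method): alternate signs, differentiate u down to 0, integrate dv up.

(2*w**2 - 6*w - 1)*exp(2*w)/4 + C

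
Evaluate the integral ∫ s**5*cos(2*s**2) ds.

Let u = s², du = 2s ds; rewrite as (1/2)∫ u^2·cos(2u) du.
Now integrate by parts 2 times.

s**4*sin(2*s**2)/4 + s**2*cos(2*s**2)/4 - sin(2*s**2)/8 + C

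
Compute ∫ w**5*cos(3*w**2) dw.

Let u = w², du = 2w dw; rewrite as (1/2)∫ u^2·cos(3u) du.
Now integrate by parts 2 times.

w**4*sin(3*w**2)/6 + w**2*cos(3*w**2)/9 - sin(3*w**2)/27 + C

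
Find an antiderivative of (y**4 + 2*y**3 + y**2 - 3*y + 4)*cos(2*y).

Use integration by parts with u = y**4 + 2*y**3 + y**2 - 3*y + 4, dv = cos(2*y) dy, so v = sin(2*y)/2.
Apply parts 4 times (tabular method): alternate signs, differentiate u down to 0, integrate dv up.

y**4*sin(2*y)/2 + y**3*sin(2*y) + y**3*cos(2*y) - y**2*sin(2*y) + 3*y**2*cos(2*y)/2 - 3*y*sin(2*y) - y*cos(2*y) + 5*sin(2*y)/2 - 3*cos(2*y)/2 + C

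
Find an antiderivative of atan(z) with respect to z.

z*atan(z) - log(z**2 + 1)/2 + C

Use integration by parts with u = arctan(z), dv = dz.
Then du = 1/(z**2 + 1) dz.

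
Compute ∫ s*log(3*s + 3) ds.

Use integration by parts with u = log(3*s + 3), dv = s ds.
Then du = 3/(3*s + 3) ds and v = s**2/2.

s**2*log(3*s + 3)/2 - s**2/4 + s/2 - log(s + 1)/2 + C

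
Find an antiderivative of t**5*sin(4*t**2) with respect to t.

-t**4*cos(4*t**2)/8 + t**2*sin(4*t**2)/16 + cos(4*t**2)/64 + C

Let u = t², du = 2t dt; rewrite as (1/2)∫ u^2·sin(4u) du.
Now integrate by parts 2 times.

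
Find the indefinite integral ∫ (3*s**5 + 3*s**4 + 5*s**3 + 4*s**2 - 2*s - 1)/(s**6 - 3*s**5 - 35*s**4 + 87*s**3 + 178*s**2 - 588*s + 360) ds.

28427*log(s - 6)/7920 - 5513*log(s - 2)/3920 - log(s - 1)/10 - 29*log(s + 3)/90 + 668*log(s + 5)/539 + 39/(28*s - 56) + C

Factor the denominator: (s - 6)*(s - 2)**2*(s - 1)*(s + 3)*(s + 5).
Partial-fraction decomposition: 668/(539*(s + 5)) - 29/(90*(s + 3)) - 1/(10*(s - 1)) - 5513/(3920*(s - 2)) - 39/(28*(s - 2)**2) + 28427/(7920*(s - 6)).
Integrate each term; A/(s−a) gives A·log|s−a|; A/(s−a)² gives −A/(s−a).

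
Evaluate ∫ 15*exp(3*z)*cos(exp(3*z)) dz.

5*sin(exp(3*z)) + C

Let u = exp(3*z), so du = (3*exp(3*z)) dz.
Rewriting, the integral becomes 5·∫ cos(u) du = 5·sin(u).
Substituting back, u = exp(3*z).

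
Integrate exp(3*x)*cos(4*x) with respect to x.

Let I denote the integral. Integrate by parts with u = cos(4*x), dv = exp(3*x) dx, so v = exp(3*x)/3: I = exp(3*x)*cos(4*x)/3 + (4/3)·∫ exp(3*x)*sin(4*x) dx.
Apply parts again with u = sin(4*x), dv = exp(3*x) dx: ∫ exp(3*x)*sin(4*x) dx = exp(3*x)*sin(4*x)/3 − (4/3)·I. Substituting back brings back I: I = 4*exp(3*x)*sin(4*x)/9 + exp(3*x)*cos(4*x)/3 − (16/9)·I.
Solving for I: (1 + 16/9)·I equals the remaining terms, so I = (9/25)·(4*exp(3*x)*sin(4*x)/9 + exp(3*x)*cos(4*x)/3).

4*exp(3*x)*sin(4*x)/25 + 3*exp(3*x)*cos(4*x)/25 + C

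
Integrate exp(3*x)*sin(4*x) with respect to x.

3*exp(3*x)*sin(4*x)/25 - 4*exp(3*x)*cos(4*x)/25 + C

Let I denote the integral. Integrate by parts with u = sin(4*x), dv = exp(3*x) dx, so v = exp(3*x)/3: I = exp(3*x)*sin(4*x)/3 − (4/3)·∫ exp(3*x)*cos(4*x) dx.
Apply parts again with u = cos(4*x), dv = exp(3*x) dx: ∫ exp(3*x)*cos(4*x) dx = exp(3*x)*cos(4*x)/3 + (4/3)·I. Substituting back brings back I: I = exp(3*x)*sin(4*x)/3 - 4*exp(3*x)*cos(4*x)/9 − (16/9)·I.
Solving for I: (1 + 16/9)·I equals the remaining terms, so I = (9/25)·(exp(3*x)*sin(4*x)/3 - 4*exp(3*x)*cos(4*x)/9).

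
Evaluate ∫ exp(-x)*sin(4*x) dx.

-exp(-x)*sin(4*x)/17 - 4*exp(-x)*cos(4*x)/17 + C

Let I denote the integral. Integrate by parts with u = sin(4*x), dv = exp(-x) dx, so v = -exp(-x): I = -exp(-x)*sin(4*x) + 4·∫ exp(-x)*cos(4*x) dx.
Apply parts again with u = cos(4*x), dv = exp(-x) dx: ∫ exp(-x)*cos(4*x) dx = -exp(-x)*cos(4*x) − 4·I. Substituting back brings back I: I = -exp(-x)*sin(4*x) - 4*exp(-x)*cos(4*x) − 16·I.
Solving for I: (1 + 16)·I equals the remaining terms, so I = (1/17)·(-exp(-x)*sin(4*x) - 4*exp(-x)*cos(4*x)).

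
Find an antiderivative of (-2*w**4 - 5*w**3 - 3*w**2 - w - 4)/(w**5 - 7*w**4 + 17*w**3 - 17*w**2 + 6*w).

Factor the denominator: w*(w - 3)*(w - 2)*(w - 1)**2.
Partial-fraction decomposition: -75/(4*(w - 1)) - 15/(2*(w - 1)**2) + 45/(w - 2) - 331/(12*(w - 3)) - 2/(3*w).
Integrate each term; A/(w−a) gives A·log|w−a|; A/(w−a)² gives −A/(w−a).

-2*log(w)/3 - 331*log(w - 3)/12 + 45*log(w - 2) - 75*log(w - 1)/4 + 15/(2*w - 2) + C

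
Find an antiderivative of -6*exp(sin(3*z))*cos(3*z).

Let u = sin(3*z), so du = (3*cos(3*z)) dz.
Rewriting, the integral becomes -2·∫ e^u du = -2·e^u.
Substituting back, u = sin(3*z).

-2*exp(sin(3*z)) + C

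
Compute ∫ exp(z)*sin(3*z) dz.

Let I denote the integral. Integrate by parts with u = sin(3*z), dv = exp(z) dz, so v = exp(z): I = exp(z)*sin(3*z) − 3·∫ exp(z)*cos(3*z) dz.
Apply parts again with u = cos(3*z), dv = exp(z) dz: ∫ exp(z)*cos(3*z) dz = exp(z)*cos(3*z) + 3·I. Substituting back brings back I: I = exp(z)*sin(3*z) - 3*exp(z)*cos(3*z) − 9·I.
Solving for I: (1 + 9)·I equals the remaining terms, so I = (1/10)·(exp(z)*sin(3*z) - 3*exp(z)*cos(3*z)).

exp(z)*sin(3*z)/10 - 3*exp(z)*cos(3*z)/10 + C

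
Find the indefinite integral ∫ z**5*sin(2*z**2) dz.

-z**4*cos(2*z**2)/4 + z**2*sin(2*z**2)/4 + cos(2*z**2)/8 + C

Let u = z², du = 2z dz; rewrite as (1/2)∫ u^2·sin(2u) du.
Now integrate by parts 2 times.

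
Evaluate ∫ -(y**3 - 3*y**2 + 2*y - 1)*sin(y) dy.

y**3*cos(y) - 3*y**2*sin(y) - 3*y**2*cos(y) + 6*y*sin(y) - 4*y*cos(y) + 4*sin(y) + 5*cos(y) + C

Use integration by parts with u = y**3 - 3*y**2 + 2*y - 1, dv = -sin(y) dy, so v = cos(y).
Apply parts 3 times (tabular method): alternate signs, differentiate u down to 0, integrate dv up.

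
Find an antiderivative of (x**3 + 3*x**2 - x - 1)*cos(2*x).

x**3*sin(2*x)/2 + 3*x**2*sin(2*x)/2 + 3*x**2*cos(2*x)/4 - 5*x*sin(2*x)/4 + 3*x*cos(2*x)/2 - 5*sin(2*x)/4 - 5*cos(2*x)/8 + C

Use integration by parts with u = x**3 + 3*x**2 - x - 1, dv = cos(2*x) dx, so v = sin(2*x)/2.
Apply parts 3 times (tabular method): alternate signs, differentiate u down to 0, integrate dv up.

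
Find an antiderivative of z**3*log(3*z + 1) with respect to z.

Use integration by parts with u = log(3*z + 1), dv = z**3 dz.
Then du = 3/(3*z + 1) dz and v = z**4/4.

z**4*log(3*z + 1)/4 - z**4/16 + z**3/36 - z**2/72 + z/108 - log(3*z + 1)/324 + C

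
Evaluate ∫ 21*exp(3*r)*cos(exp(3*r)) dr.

7*sin(exp(3*r)) + C

Let u = exp(3*r), so du = (3*exp(3*r)) dr.
Rewriting, the integral becomes 7·∫ cos(u) du = 7·sin(u).
Substituting back, u = exp(3*r).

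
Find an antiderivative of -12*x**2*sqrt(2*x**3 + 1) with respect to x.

Let u = 2*x**3 + 1, so du = (6*x**2) dx.
Rewriting, the integral becomes -2·∫ √u du = -2·(2/3)u^(3/2).
Substituting back, u = 2*x**3 + 1.

-4*(2*x**3 + 1)**(3/2)/3 + C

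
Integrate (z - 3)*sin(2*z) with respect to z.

Use integration by parts with u = z - 3, dv = sin(2*z) dz, so v = -cos(2*z)/2.
Apply parts 1 times (tabular method): alternate signs, differentiate u down to 0, integrate dv up.

-z*cos(2*z)/2 + sin(2*z)/4 + 3*cos(2*z)/2 + C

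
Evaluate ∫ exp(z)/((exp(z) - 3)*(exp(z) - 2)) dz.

log(exp(z) - 3) - log(exp(z) - 2) + C

Let u = e^z, du = e^z dz.
The integral becomes ∫ du/((u-3)(u-2)); decompose into partial fractions.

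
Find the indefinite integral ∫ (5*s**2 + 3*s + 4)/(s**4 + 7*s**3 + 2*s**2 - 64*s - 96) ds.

58*log(s - 3)/245 - 9*log(s + 2)/10 + 65*log(s + 4)/98 - 36/(7*s + 28) + C

Factor the denominator: (s - 3)*(s + 2)*(s + 4)**2.
Partial-fraction decomposition: 65/(98*(s + 4)) + 36/(7*(s + 4)**2) - 9/(10*(s + 2)) + 58/(245*(s - 3)).
Integrate each term; A/(s−a) gives A·log|s−a|; A/(s−a)² gives −A/(s−a).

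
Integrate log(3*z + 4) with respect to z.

Use integration by parts with u = log(3*z + 4), dv = dz.
Then du = 3/(3*z + 4) dz and v = z.

z*log(3*z + 4) - z + 4*log(3*z + 4)/3 + C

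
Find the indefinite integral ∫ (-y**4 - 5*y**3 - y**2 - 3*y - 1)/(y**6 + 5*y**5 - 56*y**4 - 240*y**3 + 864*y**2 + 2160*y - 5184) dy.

Factor the denominator: (y - 6)*(y - 3)*(y - 2)*(y + 4)*(y + 6)**2.
Partial-fraction decomposition: 10111/(124416*(y + 6)) - 235/(1728*(y + 6)**2) - 59/(1680*(y + 4)) - 67/(1536*(y - 2)) + 235/(1701*(y - 3)) - 2431/(17280*(y - 6)).
Integrate each term; A/(y−a) gives A·log|y−a|; A/(y−a)² gives −A/(y−a).

-2431*log(y - 6)/17280 + 235*log(y - 3)/1701 - 67*log(y - 2)/1536 - 59*log(y + 4)/1680 + 10111*log(y + 6)/124416 + 235/(1728*y + 10368) + C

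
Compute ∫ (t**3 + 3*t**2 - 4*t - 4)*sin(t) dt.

Use integration by parts with u = t**3 + 3*t**2 - 4*t - 4, dv = sin(t) dt, so v = -cos(t).
Apply parts 3 times (tabular method): alternate signs, differentiate u down to 0, integrate dv up.

-t**3*cos(t) + 3*t**2*sin(t) - 3*t**2*cos(t) + 6*t*sin(t) + 10*t*cos(t) - 10*sin(t) + 10*cos(t) + C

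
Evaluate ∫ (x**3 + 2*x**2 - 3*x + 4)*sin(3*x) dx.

Use integration by parts with u = x**3 + 2*x**2 - 3*x + 4, dv = sin(3*x) dx, so v = -cos(3*x)/3.
Apply parts 3 times (tabular method): alternate signs, differentiate u down to 0, integrate dv up.

-x**3*cos(3*x)/3 + x**2*sin(3*x)/3 - 2*x**2*cos(3*x)/3 + 4*x*sin(3*x)/9 + 11*x*cos(3*x)/9 - 11*sin(3*x)/27 - 32*cos(3*x)/27 + C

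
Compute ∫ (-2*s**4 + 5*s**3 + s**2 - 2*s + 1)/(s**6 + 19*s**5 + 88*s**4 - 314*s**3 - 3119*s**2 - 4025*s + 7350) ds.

-203*log(s - 5)/21120 - log(s - 1)/3584 - 613*log(s + 5)/80 + 3623*log(s + 6)/77 - 60487*log(s + 7)/1536 + 2151/(64*s + 448) + C

Factor the denominator: (s - 5)*(s - 1)*(s + 5)*(s + 6)*(s + 7)**2.
Partial-fraction decomposition: -60487/(1536*(s + 7)) - 2151/(64*(s + 7)**2) + 3623/(77*(s + 6)) - 613/(80*(s + 5)) - 1/(3584*(s - 1)) - 203/(21120*(s - 5)).
Integrate each term; A/(s−a) gives A·log|s−a|; A/(s−a)² gives −A/(s−a).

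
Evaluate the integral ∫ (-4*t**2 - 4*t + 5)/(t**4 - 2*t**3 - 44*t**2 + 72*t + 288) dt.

Factor the denominator: (t - 6)*(t - 4)*(t + 2)*(t + 6).
Partial-fraction decomposition: 23/(96*(t + 6)) - 1/(64*(t + 2)) + 5/(8*(t - 4)) - 163/(192*(t - 6)).
Integrate each term: A/(t−a) contributes A·log|t−a|.

-163*log(t - 6)/192 + 5*log(t - 4)/8 - log(t + 2)/64 + 23*log(t + 6)/96 + C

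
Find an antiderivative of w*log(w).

w**2*log(w)/2 - w**2/4 + C

Use integration by parts with u = log(w), dv = w dw.
Then du = 1/w dw and v = w**2/2.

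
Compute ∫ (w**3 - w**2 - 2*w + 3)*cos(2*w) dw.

Use integration by parts with u = w**3 - w**2 - 2*w + 3, dv = cos(2*w) dw, so v = sin(2*w)/2.
Apply parts 3 times (tabular method): alternate signs, differentiate u down to 0, integrate dv up.

w**3*sin(2*w)/2 - w**2*sin(2*w)/2 + 3*w**2*cos(2*w)/4 - 7*w*sin(2*w)/4 - w*cos(2*w)/2 + 7*sin(2*w)/4 - 7*cos(2*w)/8 + C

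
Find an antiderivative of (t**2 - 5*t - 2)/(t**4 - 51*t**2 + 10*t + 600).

535*log(t - 5)/9801 + 17*log(t + 4)/81 - 32*log(t + 6)/121 + 2/(99*t - 495) + C

Factor the denominator: (t - 5)**2*(t + 4)*(t + 6).
Partial-fraction decomposition: -32/(121*(t + 6)) + 17/(81*(t + 4)) + 535/(9801*(t - 5)) - 2/(99*(t - 5)**2).
Integrate each term; A/(t−a) gives A·log|t−a|; A/(t−a)² gives −A/(t−a).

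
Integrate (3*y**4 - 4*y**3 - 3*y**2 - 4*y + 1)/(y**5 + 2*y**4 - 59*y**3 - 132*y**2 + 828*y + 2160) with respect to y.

Factor the denominator: (y - 6)*(y - 5)*(y + 3)*(y + 4)*(y + 6).
Partial-fraction decomposition: 4669/(792*(y + 6)) - 331/(60*(y + 4)) + 337/(216*(y + 3)) - 427/(264*(y - 5)) + 2893/(1080*(y - 6)).
Integrate each term: A/(y−a) contributes A·log|y−a|.

2893*log(y - 6)/1080 - 427*log(y - 5)/264 + 337*log(y + 3)/216 - 331*log(y + 4)/60 + 4669*log(y + 6)/792 + C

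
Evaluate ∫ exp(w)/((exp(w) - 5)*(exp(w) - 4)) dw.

Let u = e^w, du = e^w dw.
The integral becomes ∫ du/((u-4)(u-5)); decompose into partial fractions.

log(exp(w) - 5) - log(exp(w) - 4) + C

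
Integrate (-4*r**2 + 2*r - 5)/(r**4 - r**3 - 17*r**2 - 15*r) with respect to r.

log(r)/3 - 19*log(r - 5)/48 - 11*log(r + 1)/12 + 47*log(r + 3)/48 + C

Factor the denominator: r*(r - 5)*(r + 1)*(r + 3).
Partial-fraction decomposition: 47/(48*(r + 3)) - 11/(12*(r + 1)) - 19/(48*(r - 5)) + 1/(3*r).
Integrate each term: A/(r−a) contributes A·log|r−a|.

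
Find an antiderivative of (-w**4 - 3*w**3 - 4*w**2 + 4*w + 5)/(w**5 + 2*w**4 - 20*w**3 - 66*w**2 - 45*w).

-log(w)/9 - 215*log(w - 5)/384 - log(w + 1)/24 - 331*log(w + 3)/1152 - 43/(48*w + 144) + C

Factor the denominator: w*(w - 5)*(w + 1)*(w + 3)**2.
Partial-fraction decomposition: -331/(1152*(w + 3)) + 43/(48*(w + 3)**2) - 1/(24*(w + 1)) - 215/(384*(w - 5)) - 1/(9*w).
Integrate each term; A/(w−a) gives A·log|w−a|; A/(w−a)² gives −A/(w−a).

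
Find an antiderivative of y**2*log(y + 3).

Use integration by parts with u = log(y + 3), dv = y**2 dy.
Then du = 1/(y + 3) dy and v = y**3/3.

y**3*log(y + 3)/3 - y**3/9 + y**2/2 - 3*y + 9*log(y + 3) + C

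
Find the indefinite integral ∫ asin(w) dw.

Use integration by parts with u = arcsin(w), dv = dw.
Then du = 1/sqrt(-w**2 + 1) dw.

w*asin(w) + sqrt(-w**2 + 1) + C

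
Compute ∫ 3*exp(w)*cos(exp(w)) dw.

3*sin(exp(w)) + C

Let u = exp(w), so du = (exp(w)) dw.
Rewriting, the integral becomes 3·∫ cos(u) du = 3·sin(u).
Substituting back, u = exp(w).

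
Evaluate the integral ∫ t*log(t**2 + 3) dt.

t**2*log(t**2 + 3)/2 - t**2/2 + 3*log(t**2 + 3)/2 + C

Let u = t**2 + 3, so du = (2*t) dt.
The integral becomes (1/2)·∫ log(u) du; integrate by parts with u′=log(u), dv′=du.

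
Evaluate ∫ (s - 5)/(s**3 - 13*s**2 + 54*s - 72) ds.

log(s - 6)/6 + log(s - 4)/2 - 2*log(s - 3)/3 + C

Factor the denominator: (s - 6)*(s - 4)*(s - 3).
Partial-fraction decomposition: -2/(3*(s - 3)) + 1/(2*(s - 4)) + 1/(6*(s - 6)).
Integrate each term: A/(s−a) contributes A·log|s−a|.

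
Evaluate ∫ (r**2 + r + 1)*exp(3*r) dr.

Use integration by parts with u = r**2 + r + 1, dv = exp(3*r) dr, so v = exp(3*r)/3.
Apply parts 2 times (tabular method): alternate signs, differentiate u down to 0, integrate dv up.

(9*r**2 + 3*r + 8)*exp(3*r)/27 + C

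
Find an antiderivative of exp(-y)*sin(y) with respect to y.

Let I denote the integral. Integrate by parts with u = sin(y), dv = exp(-y) dy, so v = -exp(-y): I = -exp(-y)*sin(y) + ∫ exp(-y)*cos(y) dy.
Apply parts again with u = cos(y), dv = exp(-y) dy: ∫ exp(-y)*cos(y) dy = -exp(-y)*cos(y) − I. Substituting back brings back I: I = -exp(-y)*sin(y) - exp(-y)*cos(y) − I.
Solving for I: (1 + 1)·I equals the remaining terms, so I = (1/2)·(-exp(-y)*sin(y) - exp(-y)*cos(y)).

-exp(-y)*sin(y)/2 - exp(-y)*cos(y)/2 + C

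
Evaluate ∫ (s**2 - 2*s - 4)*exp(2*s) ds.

(2*s**2 - 6*s - 5)*exp(2*s)/4 + C

Use integration by parts with u = s**2 - 2*s - 4, dv = exp(2*s) ds, so v = exp(2*s)/2.
Apply parts 2 times (tabular method): alternate signs, differentiate u down to 0, integrate dv up.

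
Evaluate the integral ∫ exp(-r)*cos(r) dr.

exp(-r)*sin(r)/2 - exp(-r)*cos(r)/2 + C

Let I denote the integral. Integrate by parts with u = cos(r), dv = exp(-r) dr, so v = -exp(-r): I = -exp(-r)*cos(r) − ∫ exp(-r)*sin(r) dr.
Apply parts again with u = sin(r), dv = exp(-r) dr: ∫ exp(-r)*sin(r) dr = -exp(-r)*sin(r) + I. Substituting back brings back I: I = exp(-r)*sin(r) - exp(-r)*cos(r) − I.
Solving for I: (1 + 1)·I equals the remaining terms, so I = (1/2)·(exp(-r)*sin(r) - exp(-r)*cos(r)).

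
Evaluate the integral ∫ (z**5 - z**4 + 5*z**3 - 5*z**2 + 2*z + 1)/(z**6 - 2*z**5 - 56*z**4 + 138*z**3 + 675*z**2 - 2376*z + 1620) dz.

Factor the denominator: (z - 6)*(z - 3)**2*(z - 1)*(z + 5)*(z + 6).
Partial-fraction decomposition: 10343/(6804*(z + 6)) - 1503/(1408*(z + 5)) - 1/(280*(z - 1)) - 21577/(31104*(z - 3)) - 259/(432*(z - 3)**2) + 7393/(5940*(z - 6)).
Integrate each term; A/(z−a) gives A·log|z−a|; A/(z−a)² gives −A/(z−a).

7393*log(z - 6)/5940 - 21577*log(z - 3)/31104 - log(z - 1)/280 - 1503*log(z + 5)/1408 + 10343*log(z + 6)/6804 + 259/(432*z - 1296) + C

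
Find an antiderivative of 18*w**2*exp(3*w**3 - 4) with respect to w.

2*exp(3*w**3 - 4) + C

Let u = 3*w**3 - 4, so du = (9*w**2) dw.
Rewriting, the integral becomes 2·∫ e^u du = 2·e^u.
Substituting back, u = 3*w**3 - 4.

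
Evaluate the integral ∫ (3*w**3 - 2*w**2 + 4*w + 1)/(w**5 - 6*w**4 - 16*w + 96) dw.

Factor the denominator: (w - 6)*(w - 2)*(w + 2)*(w**2 + 4).
Partial-fraction decomposition: -(39*w - 86)/(320*(w**2 + 4)) - 39/(256*(w + 2)) - 25/(128*(w - 2)) + 601/(1280*(w - 6)).
Integrate each term; A/(w−a) gives A·log|w−a|; the (Bw+D)/(w²+p²) term gives a log and an atan.

601*log(w - 6)/1280 - 25*log(w - 2)/128 - 39*log(w + 2)/256 - 39*log(w**2 + 4)/640 + 43*atan(w/2)/320 + C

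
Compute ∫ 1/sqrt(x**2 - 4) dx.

Substitute x = 2·sec(θ), so dx = 2·sec(θ)*tan(θ) dθ and the radical becomes sqrt(x**2 - 4) = 2·tan(θ) by the Pythagorean identity.
Integrate the resulting trig expression in θ, then back-substitute sec(θ) = x/2, tan(θ) = sqrt(x**2 - 4)/2 (absorbing any constant into C).

log(x + sqrt(x**2 - 4)) + C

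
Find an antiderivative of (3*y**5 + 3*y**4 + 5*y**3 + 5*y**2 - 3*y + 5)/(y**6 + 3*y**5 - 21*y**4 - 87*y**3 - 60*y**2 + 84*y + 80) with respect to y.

Factor the denominator: (y - 5)*(y - 1)*(y + 1)*(y + 2)**2*(y + 4).
Partial-fraction decomposition: 2527/(540*(y + 4)) - 585/(196*(y + 2)) + 19/(14*(y + 2)**2) + 2/(9*(y + 1)) - 1/(20*(y - 1)) + 5995/(5292*(y - 5)).
Integrate each term; A/(y−a) gives A·log|y−a|; A/(y−a)² gives −A/(y−a).

5995*log(y - 5)/5292 - log(y - 1)/20 + 2*log(y + 1)/9 - 585*log(y + 2)/196 + 2527*log(y + 4)/540 - 19/(14*y + 28) + C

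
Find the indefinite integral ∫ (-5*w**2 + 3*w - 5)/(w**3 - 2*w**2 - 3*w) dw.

Factor the denominator: w*(w - 3)*(w + 1).
Partial-fraction decomposition: -13/(4*(w + 1)) - 41/(12*(w - 3)) + 5/(3*w).
Integrate each term: A/(w−a) contributes A·log|w−a|.

5*log(w)/3 - 41*log(w - 3)/12 - 13*log(w + 1)/4 + C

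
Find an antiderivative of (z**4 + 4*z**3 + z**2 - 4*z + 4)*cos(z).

Use integration by parts with u = z**4 + 4*z**3 + z**2 - 4*z + 4, dv = cos(z) dz, so v = sin(z).
Apply parts 4 times (tabular method): alternate signs, differentiate u down to 0, integrate dv up.

z**4*sin(z) + 4*z**3*sin(z) + 4*z**3*cos(z) - 11*z**2*sin(z) + 12*z**2*cos(z) - 28*z*sin(z) - 22*z*cos(z) + 26*sin(z) - 28*cos(z) + C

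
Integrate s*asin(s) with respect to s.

Use integration by parts with u = arcsin(s), dv = s ds.
Then du = 1/sqrt(-s**2 + 1) ds.

s**2*asin(s)/2 + s*sqrt(-s**2 + 1)/4 - asin(s)/4 + C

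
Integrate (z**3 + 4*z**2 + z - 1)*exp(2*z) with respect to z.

Use integration by parts with u = z**3 + 4*z**2 + z - 1, dv = exp(2*z) dz, so v = exp(2*z)/2.
Apply parts 3 times (tabular method): alternate signs, differentiate u down to 0, integrate dv up.

(4*z**3 + 10*z**2 - 6*z - 1)*exp(2*z)/8 + C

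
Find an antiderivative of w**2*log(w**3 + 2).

Let u = w**3 + 2, so du = (3*w**2) dw.
The integral becomes (1/3)·∫ log(u) du; integrate by parts with u′=log(u), dv′=du.

w**3*log(w**3 + 2)/3 - w**3/3 + 2*log(w**3 + 2)/3 + C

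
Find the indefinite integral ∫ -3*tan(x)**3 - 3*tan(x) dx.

-3*tan(x)**2/2 + C

Let u = tan(x), so du = (tan(x)**2 + 1) dx.
Rewriting, the integral becomes -3·∫ u^1 du = -3·u^2/2.
Substituting back, u = tan(x).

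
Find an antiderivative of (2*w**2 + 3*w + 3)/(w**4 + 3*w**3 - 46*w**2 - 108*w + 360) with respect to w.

31*log(w - 6)/176 - 17*log(w - 2)/224 + 38*log(w + 5)/77 - 19*log(w + 6)/32 + C

Factor the denominator: (w - 6)*(w - 2)*(w + 5)*(w + 6).
Partial-fraction decomposition: -19/(32*(w + 6)) + 38/(77*(w + 5)) - 17/(224*(w - 2)) + 31/(176*(w - 6)).
Integrate each term: A/(w−a) contributes A·log|w−a|.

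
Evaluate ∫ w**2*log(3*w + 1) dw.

Use integration by parts with u = log(3*w + 1), dv = w**2 dw.
Then du = 3/(3*w + 1) dw and v = w**3/3.

w**3*log(3*w + 1)/3 - w**3/9 + w**2/18 - w/27 + log(3*w + 1)/81 + C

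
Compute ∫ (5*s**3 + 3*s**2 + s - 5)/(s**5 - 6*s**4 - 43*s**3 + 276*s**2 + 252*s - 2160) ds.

1189*log(s - 6)/216 - 175*log(s - 5)/22 + 367*log(s - 4)/140 + 29*log(s + 3)/378 - 983*log(s + 6)/3960 + C

Factor the denominator: (s - 6)*(s - 5)*(s - 4)*(s + 3)*(s + 6).
Partial-fraction decomposition: -983/(3960*(s + 6)) + 29/(378*(s + 3)) + 367/(140*(s - 4)) - 175/(22*(s - 5)) + 1189/(216*(s - 6)).
Integrate each term: A/(s−a) contributes A·log|s−a|.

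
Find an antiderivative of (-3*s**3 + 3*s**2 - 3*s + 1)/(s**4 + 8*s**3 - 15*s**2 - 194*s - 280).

-157*log(s - 5)/378 - 43*log(s + 2)/70 + 253*log(s + 4)/54 - 599*log(s + 7)/90 + C

Factor the denominator: (s - 5)*(s + 2)*(s + 4)*(s + 7).
Partial-fraction decomposition: -599/(90*(s + 7)) + 253/(54*(s + 4)) - 43/(70*(s + 2)) - 157/(378*(s - 5)).
Integrate each term: A/(s−a) contributes A·log|s−a|.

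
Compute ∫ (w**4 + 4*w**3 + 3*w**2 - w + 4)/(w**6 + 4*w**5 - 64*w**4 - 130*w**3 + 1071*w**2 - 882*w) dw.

-2*log(w)/441 + 1133*log(w - 6)/7605 - 217*log(w - 3)/1800 + 11*log(w - 1)/640 - 1088527*log(w + 7)/26499200 - 1187/(7280*w + 50960) + C

Factor the denominator: w*(w - 6)*(w - 3)*(w - 1)*(w + 7)**2.
Partial-fraction decomposition: -1088527/(26499200*(w + 7)) + 1187/(7280*(w + 7)**2) + 11/(640*(w - 1)) - 217/(1800*(w - 3)) + 1133/(7605*(w - 6)) - 2/(441*w).
Integrate each term; A/(w−a) gives A·log|w−a|; A/(w−a)² gives −A/(w−a).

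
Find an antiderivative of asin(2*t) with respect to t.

t*asin(2*t) + sqrt(-4*t**2 + 1)/2 + C

Use integration by parts with u = arcsin(2*t), dv = dt.
Then du = 2/sqrt(-4*t**2 + 1) dt.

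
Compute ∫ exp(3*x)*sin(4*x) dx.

3*exp(3*x)*sin(4*x)/25 - 4*exp(3*x)*cos(4*x)/25 + C

Let I denote the integral. Integrate by parts with u = sin(4*x), dv = exp(3*x) dx, so v = exp(3*x)/3: I = exp(3*x)*sin(4*x)/3 − (4/3)·∫ exp(3*x)*cos(4*x) dx.
Apply parts again with u = cos(4*x), dv = exp(3*x) dx: ∫ exp(3*x)*cos(4*x) dx = exp(3*x)*cos(4*x)/3 + (4/3)·I. Substituting back brings back I: I = exp(3*x)*sin(4*x)/3 - 4*exp(3*x)*cos(4*x)/9 − (16/9)·I.
Solving for I: (1 + 16/9)·I equals the remaining terms, so I = (9/25)·(exp(3*x)*sin(4*x)/3 - 4*exp(3*x)*cos(4*x)/9).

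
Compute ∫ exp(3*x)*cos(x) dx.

exp(3*x)*sin(x)/10 + 3*exp(3*x)*cos(x)/10 + C

Let I denote the integral. Integrate by parts with u = cos(x), dv = exp(3*x) dx, so v = exp(3*x)/3: I = exp(3*x)*cos(x)/3 + (1/3)·∫ exp(3*x)*sin(x) dx.
Apply parts again with u = sin(x), dv = exp(3*x) dx: ∫ exp(3*x)*sin(x) dx = exp(3*x)*sin(x)/3 − (1/3)·I. Substituting back brings back I: I = exp(3*x)*sin(x)/9 + exp(3*x)*cos(x)/3 − (1/9)·I.
Solving for I: (1 + 1/9)·I equals the remaining terms, so I = (9/10)·(exp(3*x)*sin(x)/9 + exp(3*x)*cos(x)/3).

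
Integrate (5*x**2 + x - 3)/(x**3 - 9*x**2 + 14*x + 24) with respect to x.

Factor the denominator: (x - 6)*(x - 4)*(x + 1).
Partial-fraction decomposition: 1/(35*(x + 1)) - 81/(10*(x - 4)) + 183/(14*(x - 6)).
Integrate each term: A/(x−a) contributes A·log|x−a|.

183*log(x - 6)/14 - 81*log(x - 4)/10 + log(x + 1)/35 + C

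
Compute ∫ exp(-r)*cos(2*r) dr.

2*exp(-r)*sin(2*r)/5 - exp(-r)*cos(2*r)/5 + C

Let I denote the integral. Integrate by parts with u = cos(2*r), dv = exp(-r) dr, so v = -exp(-r): I = -exp(-r)*cos(2*r) − 2·∫ exp(-r)*sin(2*r) dr.
Apply parts again with u = sin(2*r), dv = exp(-r) dr: ∫ exp(-r)*sin(2*r) dr = -exp(-r)*sin(2*r) + 2·I. Substituting back brings back I: I = 2*exp(-r)*sin(2*r) - exp(-r)*cos(2*r) − 4·I.
Solving for I: (1 + 4)·I equals the remaining terms, so I = (1/5)·(2*exp(-r)*sin(2*r) - exp(-r)*cos(2*r)).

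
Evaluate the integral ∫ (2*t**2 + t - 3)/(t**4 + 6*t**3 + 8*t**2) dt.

Factor the denominator: t**2*(t + 2)*(t + 4).
Partial-fraction decomposition: -25/(32*(t + 4)) + 3/(8*(t + 2)) + 13/(32*t) - 3/(8*t**2).
Integrate each term; A/(t−a) gives A·log|t−a|; A/(t−a)² gives −A/(t−a).

13*log(t)/32 + 3*log(t + 2)/8 - 25*log(t + 4)/32 + 3/(8*t) + C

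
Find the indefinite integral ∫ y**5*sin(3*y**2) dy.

Let u = y², du = 2y dy; rewrite as (1/2)∫ u^2·sin(3u) du.
Now integrate by parts 2 times.

-y**4*cos(3*y**2)/6 + y**2*sin(3*y**2)/9 + cos(3*y**2)/27 + C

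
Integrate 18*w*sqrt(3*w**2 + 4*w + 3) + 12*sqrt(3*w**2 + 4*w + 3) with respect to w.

Let u = 3*w**2 + 4*w + 3, so du = (6*w + 4) dw.
Rewriting, the integral becomes 3·∫ √u du = 3·(2/3)u^(3/2).
Substituting back, u = 3*w**2 + 4*w + 3.

2*(3*w**2 + 4*w + 3)**(3/2) + C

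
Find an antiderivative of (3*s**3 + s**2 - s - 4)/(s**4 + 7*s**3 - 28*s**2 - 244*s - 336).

337*log(s - 6)/520 + 11*log(s + 2)/40 - 44*log(s + 4)/15 + 977*log(s + 7)/195 + C

Factor the denominator: (s - 6)*(s + 2)*(s + 4)*(s + 7).
Partial-fraction decomposition: 977/(195*(s + 7)) - 44/(15*(s + 4)) + 11/(40*(s + 2)) + 337/(520*(s - 6)).
Integrate each term: A/(s−a) contributes A·log|s−a|.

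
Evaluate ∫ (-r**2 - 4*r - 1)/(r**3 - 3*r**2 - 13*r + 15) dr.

-23*log(r - 5)/16 + 3*log(r - 1)/8 + log(r + 3)/16 + C

Factor the denominator: (r - 5)*(r - 1)*(r + 3).
Partial-fraction decomposition: 1/(16*(r + 3)) + 3/(8*(r - 1)) - 23/(16*(r - 5)).
Integrate each term: A/(r−a) contributes A·log|r−a|.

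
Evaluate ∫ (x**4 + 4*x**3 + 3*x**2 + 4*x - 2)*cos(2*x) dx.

x**4*sin(2*x)/2 + 2*x**3*sin(2*x) + x**3*cos(2*x) + 3*x**2*cos(2*x) - x*sin(2*x) - sin(2*x) - cos(2*x)/2 + C

Use integration by parts with u = x**4 + 4*x**3 + 3*x**2 + 4*x - 2, dv = cos(2*x) dx, so v = sin(2*x)/2.
Apply parts 4 times (tabular method): alternate signs, differentiate u down to 0, integrate dv up.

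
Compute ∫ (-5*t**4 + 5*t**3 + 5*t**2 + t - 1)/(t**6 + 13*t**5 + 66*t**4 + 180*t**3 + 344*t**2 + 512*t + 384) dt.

Factor the denominator: (t + 2)*(t + 3)*(t + 4)**2*(t**2 + 4).
Partial-fraction decomposition: (513*t + 398)/(2080*(t**2 + 4)) - 2833/(80*(t + 4)) - 305/(8*(t + 4)**2) + 499/(13*(t + 3)) - 103/(32*(t + 2)).
Integrate each term; A/(t−a) gives A·log|t−a|; the (Bt+D)/(t²+p²) term gives a log and an atan.

-103*log(t + 2)/32 + 499*log(t + 3)/13 - 2833*log(t + 4)/80 + 513*log(t**2 + 4)/4160 + 199*atan(t/2)/2080 + 305/(8*t + 32) + C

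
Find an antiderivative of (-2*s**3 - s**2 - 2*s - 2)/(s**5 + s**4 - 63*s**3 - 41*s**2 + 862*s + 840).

-241*log(s - 6)/455 + 287*log(s - 5)/648 + log(s + 1)/756 - 59*log(s + 4)/405 + 649*log(s + 7)/2808 + C

Factor the denominator: (s - 6)*(s - 5)*(s + 1)*(s + 4)*(s + 7).
Partial-fraction decomposition: 649/(2808*(s + 7)) - 59/(405*(s + 4)) + 1/(756*(s + 1)) + 287/(648*(s - 5)) - 241/(455*(s - 6)).
Integrate each term: A/(s−a) contributes A·log|s−a|.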